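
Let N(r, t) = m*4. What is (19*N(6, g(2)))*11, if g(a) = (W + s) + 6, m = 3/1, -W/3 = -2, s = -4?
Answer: 2508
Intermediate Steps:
W = 6 (W = -3*(-2) = 6)
m = 3 (m = 3*1 = 3)
g(a) = 8 (g(a) = (6 - 4) + 6 = 2 + 6 = 8)
N(r, t) = 12 (N(r, t) = 3*4 = 12)
(19*N(6, g(2)))*11 = (19*12)*11 = 228*11 = 2508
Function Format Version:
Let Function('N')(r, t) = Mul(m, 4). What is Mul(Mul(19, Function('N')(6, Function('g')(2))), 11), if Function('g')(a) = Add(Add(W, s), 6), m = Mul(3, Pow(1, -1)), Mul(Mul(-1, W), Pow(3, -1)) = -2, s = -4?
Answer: 2508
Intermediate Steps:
W = 6 (W = Mul(-3, -2) = 6)
m = 3 (m = Mul(3, 1) = 3)
Function('g')(a) = 8 (Function('g')(a) = Add(Add(6, -4), 6) = Add(2, 6) = 8)
Function('N')(r, t) = 12 (Function('N')(r, t) = Mul(3, 4) = 12)
Mul(Mul(19, Function('N')(6, Function('g')(2))), 11) = Mul(Mul(19, 12), 11) = Mul(228, 11) = 2508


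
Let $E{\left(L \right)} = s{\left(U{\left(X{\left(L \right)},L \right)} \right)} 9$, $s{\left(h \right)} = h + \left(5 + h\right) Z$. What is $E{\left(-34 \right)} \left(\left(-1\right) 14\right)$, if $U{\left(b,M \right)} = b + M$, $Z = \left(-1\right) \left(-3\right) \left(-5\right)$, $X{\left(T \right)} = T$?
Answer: $-110502$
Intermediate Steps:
$Z = -15$ ($Z = 3 \left(-5\right) = -15$)
$U{\left(b,M \right)} = M + b$
$s{\left(h \right)} = -75 - 14 h$ ($s{\left(h \right)} = h + \left(5 + h\right) \left(-15\right) = h - \left(75 + 15 h\right) = -75 - 14 h$)
$E{\left(L \right)} = -675 - 252 L$ ($E{\left(L \right)} = \left(-75 - 14 \left(L + L\right)\right) 9 = \left(-75 - 14 \cdot 2 L\right) 9 = \left(-75 - 28 L\right) 9 = -675 - 252 L$)
$E{\left(-34 \right)} \left(\left(-1\right) 14\right) = \left(-675 - -8568\right) \left(\left(-1\right) 14\right) = \left(-675 + 8568\right) \left(-14\right) = 7893 \left(-14\right) = -110502$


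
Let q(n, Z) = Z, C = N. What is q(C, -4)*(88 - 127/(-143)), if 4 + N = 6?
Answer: -50844/143 ≈ -355.55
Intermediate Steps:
N = 2 (N = -4 + 6 = 2)
C = 2
q(C, -4)*(88 - 127/(-143)) = -4*(88 - 127/(-143)) = -4*(88 - 127*(-1/143)) = -4*(88 + 127/143) = -4*12711/143 = -50844/143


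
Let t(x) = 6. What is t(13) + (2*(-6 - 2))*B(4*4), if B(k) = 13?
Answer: -202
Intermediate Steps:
t(13) + (2*(-6 - 2))*B(4*4) = 6 + (2*(-6 - 2))*13 = 6 + (2*(-8))*13 = 6 - 16*13 = 6 - 208 = -202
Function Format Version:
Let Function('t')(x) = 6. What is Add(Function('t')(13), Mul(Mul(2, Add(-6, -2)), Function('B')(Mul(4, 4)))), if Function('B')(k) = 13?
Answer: -202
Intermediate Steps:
Add(Function('t')(13), Mul(Mul(2, Add(-6, -2)), Function('B')(Mul(4, 4)))) = Add(6, Mul(Mul(2, Add(-6, -2)), 13)) = Add(6, Mul(Mul(2, -8), 13)) = Add(6, Mul(-16, 13)) = Add(6, -208) = -202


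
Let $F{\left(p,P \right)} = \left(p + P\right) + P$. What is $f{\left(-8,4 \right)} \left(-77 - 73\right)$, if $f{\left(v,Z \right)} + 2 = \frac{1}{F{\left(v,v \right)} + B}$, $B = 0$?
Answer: $\frac{1225}{4} \approx 306.25$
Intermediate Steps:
$F{\left(p,P \right)} = p + 2 P$ ($F{\left(p,P \right)} = \left(P + p\right) + P = p + 2 P$)
$f{\left(v,Z \right)} = -2 + \frac{1}{3 v}$ ($f{\left(v,Z \right)} = -2 + \frac{1}{\left(v + 2 v\right) + 0} = -2 + \frac{1}{3 v + 0} = -2 + \frac{1}{3 v}$)
$f{\left(-8,4 \right)} \left(-77 - 73\right) = \left(-2 + \frac{1}{3 \left(-8\right)}\right) \left(-77 - 73\right) = \left(-2 + \frac{1}{3} \left(- \frac{1}{8}\right)\right) \left(-150\right) = \left(-2 - \frac{1}{24}\right) \left(-150\right) = \left(- \frac{49}{24}\right) \left(-150\right) = \frac{1225}{4}$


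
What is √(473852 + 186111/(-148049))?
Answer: √10386100541579213/148049 ≈ 688.37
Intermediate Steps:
√(473852 + 186111/(-148049)) = √(473852 + 186111*(-1/148049)) = √(473852 - 186111/148049) = √(70153128637/148049) = √10386100541579213/148049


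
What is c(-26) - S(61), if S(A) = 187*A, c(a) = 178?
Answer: -11229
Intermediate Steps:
c(-26) - S(61) = 178 - 187*61 = 178 - 1*11407 = 178 - 11407 = -11229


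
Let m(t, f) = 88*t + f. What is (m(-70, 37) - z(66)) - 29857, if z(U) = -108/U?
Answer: -395762/11 ≈ -35978.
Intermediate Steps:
m(t, f) = f + 88*t
(m(-70, 37) - z(66)) - 29857 = ((37 + 88*(-70)) - (-108)/66) - 29857 = ((37 - 6160) - (-108)/66) - 29857 = (-6123 - 1*(-18/11)) - 29857 = (-6123 + 18/11) - 29857 = -67335/11 - 29857 = -395762/11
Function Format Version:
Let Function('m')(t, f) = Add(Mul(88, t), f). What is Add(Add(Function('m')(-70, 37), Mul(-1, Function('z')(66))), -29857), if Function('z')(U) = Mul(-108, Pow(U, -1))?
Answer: Rational(-395762, 11) ≈ -35978.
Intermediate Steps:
Function('m')(t, f) = Add(f, Mul(88, t))
Add(Add(Function('m')(-70, 37), Mul(-1, Function('z')(66))), -29857) = Add(Add(Add(37, Mul(88, -70)), Mul(-1, Mul(-108, Pow(66, -1)))), -29857) = Add(Add(Add(37, -6160), Mul(-1, Mul(-108, Rational(1, 66)))), -29857) = Add(Add(-6123, Mul(-1, Rational(-18, 11))), -29857) = Add(Add(-6123, Rational(18, 11)), -29857) = Add(Rational(-67335, 11), -29857) = Rational(-395762, 11)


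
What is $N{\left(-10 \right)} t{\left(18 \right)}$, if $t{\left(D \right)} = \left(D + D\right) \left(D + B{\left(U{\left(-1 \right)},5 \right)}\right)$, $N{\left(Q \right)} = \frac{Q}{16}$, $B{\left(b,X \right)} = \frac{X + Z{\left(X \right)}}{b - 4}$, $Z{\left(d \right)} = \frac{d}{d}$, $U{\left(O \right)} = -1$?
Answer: $-378$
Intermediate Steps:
$Z{\left(d \right)} = 1$
$B{\left(b,X \right)} = \frac{1 + X}{-4 + b}$ ($B{\left(b,X \right)} = \frac{X + 1}{b - 4} = \frac{1 + X}{-4 + b}$)
$N{\left(Q \right)} = \frac{Q}{16}$ ($N{\left(Q \right)} = Q \frac{1}{16} = \frac{Q}{16}$)
$t{\left(D \right)} = 2 D \left(- \frac{6}{5} + D\right)$ ($t{\left(D \right)} = \left(D + D\right) \left(D + \frac{1 + 5}{-4 - 1}\right) = 2 D \left(D + \frac{1}{-5} \cdot 6\right) = 2 D \left(D - \frac{6}{5}\right) = 2 D \left(- \frac{6}{5} + D\right)$)
$N{\left(-10 \right)} t{\left(18 \right)} = \frac{1}{16} \left(-10\right) \frac{2}{5} \cdot 18 \left(-6 + 5 \cdot 18\right) = - \frac{5 \cdot \frac{2}{5} \cdot 18 \left(-6 + 90\right)}{8} = - \frac{5 \cdot \frac{2}{5} \cdot 18 \cdot 84}{8} = \left(- \frac{5}{8}\right) \frac{3024}{5} = -378$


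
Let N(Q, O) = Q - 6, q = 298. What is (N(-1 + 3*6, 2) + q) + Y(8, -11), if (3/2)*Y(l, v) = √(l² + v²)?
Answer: 309 + 2*√185/3 ≈ 318.07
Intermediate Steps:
N(Q, O) = -6 + Q
Y(l, v) = 2*√(l² + v²)/3
(N(-1 + 3*6, 2) + q) + Y(8, -11) = ((-6 + (-1 + 3*6)) + 298) + 2*√(8² + (-11)²)/3 = ((-6 + (-1 + 18)) + 298) + 2*√(64 + 121)/3 = ((-6 + 17) + 298) + 2*√185/3 = (11 + 298) + 2*√185/3 = 309 + 2*√185/3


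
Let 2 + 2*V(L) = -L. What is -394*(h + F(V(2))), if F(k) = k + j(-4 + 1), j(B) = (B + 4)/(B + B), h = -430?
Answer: 510821/3 ≈ 1.7027e+5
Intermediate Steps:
j(B) = (4 + B)/(2*B) (j(B) = (4 + B)/((2*B)) = (4 + B)*(1/(2*B)) = (4 + B)/(2*B))
V(L) = -1 - L/2 (V(L) = -1 + (-L)/2 = -1 - L/2)
F(k) = -1/6 + k (F(k) = k + (4 + (-4 + 1))/(2*(-4 + 1)) = k + (1/2)*(4 - 3)/(-3) = k + (1/2)*(-1/3)*1 = k - 1/6 = -1/6 + k)
-394*(h + F(V(2))) = -394*(-430 + (-1/6 + (-1 - 1/2*2))) = -394*(-430 + (-1/6 + (-1 - 1))) = -394*(-430 + (-1/6 - 2)) = -394*(-430 - 13/6) = -394*(-2593/6) = 510821/3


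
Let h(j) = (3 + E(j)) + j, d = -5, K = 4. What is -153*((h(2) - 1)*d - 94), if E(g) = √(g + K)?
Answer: 17442 + 765*√6 ≈ 19316.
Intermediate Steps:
E(g) = √(4 + g) (E(g) = √(g + 4) = √(4 + g))
h(j) = 3 + j + √(4 + j) (h(j) = (3 + √(4 + j)) + j = 3 + j + √(4 + j))
-153*((h(2) - 1)*d - 94) = -153*(((3 + 2 + √(4 + 2)) - 1)*(-5) - 94) = -153*(((3 + 2 + √6) - 1)*(-5) - 94) = -153*(((5 + √6) - 1)*(-5) - 94) = -153*((4 + √6)*(-5) - 94) = -153*((-20 - 5*√6) - 94) = -153*(-114 - 5*√6) = 17442 + 765*√6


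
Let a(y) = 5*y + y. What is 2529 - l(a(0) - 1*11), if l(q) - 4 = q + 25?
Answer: 2511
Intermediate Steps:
a(y) = 6*y
l(q) = 29 + q (l(q) = 4 + (q + 25) = 4 + (25 + q) = 29 + q)
2529 - l(a(0) - 1*11) = 2529 - (29 + (6*0 - 1*11)) = 2529 - (29 + (0 - 11)) = 2529 - (29 - 11) = 2529 - 1*18 = 2529 - 18 = 2511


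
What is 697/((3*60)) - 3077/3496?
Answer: 470713/157320 ≈ 2.9921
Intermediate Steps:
697/((3*60)) - 3077/3496 = 697/180 - 3077*1/3496 = 697*(1/180) - 3077/3496 = 697/180 - 3077/3496 = 470713/157320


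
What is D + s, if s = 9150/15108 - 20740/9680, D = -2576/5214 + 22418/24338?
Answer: -1950495219613/1757414999868 ≈ -1.1099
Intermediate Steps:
D = 13548191/31724583 (D = -2576*1/5214 + 22418*(1/24338) = -1288/2607 + 11209/12169 = 13548191/31724583 ≈ 0.42706)
s = -936533/609356 (s = 9150*(1/15108) - 20740*1/9680 = 1525/2518 - 1037/484 = -936533/609356 ≈ -1.5369)
D + s = 13548191/31724583 - 936533/609356 = -1950495219613/1757414999868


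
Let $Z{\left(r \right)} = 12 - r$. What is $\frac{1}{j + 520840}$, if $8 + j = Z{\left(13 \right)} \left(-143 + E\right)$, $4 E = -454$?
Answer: $\frac{2}{1042177} \approx 1.9191 \cdot 10^{-6}$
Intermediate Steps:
$E = - \frac{227}{2}$ ($E = \frac{1}{4} \left(-454\right) = - \frac{227}{2} \approx -113.5$)
$j = \frac{497}{2}$ ($j = -8 + \left(12 - 13\right) \left(-143 - \frac{227}{2}\right) = -8 + \left(12 - 13\right) \left(- \frac{513}{2}\right) = -8 - - \frac{513}{2} = -8 + \frac{513}{2} = \frac{497}{2} \approx 248.5$)
$\frac{1}{j + 520840} = \frac{1}{\frac{497}{2} + 520840} = \frac{1}{\frac{1042177}{2}} = \frac{2}{1042177}$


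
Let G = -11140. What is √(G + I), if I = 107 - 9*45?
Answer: I*√11438 ≈ 106.95*I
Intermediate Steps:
I = -298 (I = 107 - 405 = -298)
√(G + I) = √(-11140 - 298) = √(-11438) = I*√11438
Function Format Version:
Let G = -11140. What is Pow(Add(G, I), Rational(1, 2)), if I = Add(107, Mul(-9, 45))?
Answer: Mul(I, Pow(11438, Rational(1, 2))) ≈ Mul(106.95, I)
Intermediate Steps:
I = -298 (I = Add(107, -405) = -298)
Pow(Add(G, I), Rational(1, 2)) = Pow(Add(-11140, -298), Rational(1, 2)) = Pow(-11438, Rational(1, 2)) = Mul(I, Pow(11438, Rational(1, 2)))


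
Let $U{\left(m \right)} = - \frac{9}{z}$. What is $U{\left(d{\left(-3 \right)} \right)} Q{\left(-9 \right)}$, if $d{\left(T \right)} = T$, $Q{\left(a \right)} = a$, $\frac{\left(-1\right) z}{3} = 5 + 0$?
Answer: $- \frac{27}{5} \approx -5.4$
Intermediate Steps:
$z = -15$ ($z = - 3 \left(5 + 0\right) = \left(-3\right) 5 = -15$)
$U{\left(m \right)} = \frac{3}{5}$ ($U{\left(m \right)} = - \frac{9}{-15} = \left(-9\right) \left(- \frac{1}{15}\right) = \frac{3}{5}$)
$U{\left(d{\left(-3 \right)} \right)} Q{\left(-9 \right)} = \frac{3}{5} \left(-9\right) = - \frac{27}{5}$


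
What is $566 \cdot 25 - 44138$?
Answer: $-29988$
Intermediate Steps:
$566 \cdot 25 - 44138 = 14150 - 44138 = -29988$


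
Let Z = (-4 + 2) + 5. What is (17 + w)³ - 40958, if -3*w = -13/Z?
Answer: -25284086/729 ≈ -34683.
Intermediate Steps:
Z = 3 (Z = -2 + 5 = 3)
w = 13/9 (w = -(-13)/(3*3) = -⅓*(-13/3) = 13/9 ≈ 1.4444)
(17 + w)³ - 40958 = (17 + 13/9)³ - 40958 = (166/9)³ - 40958 = 4574296/729 - 40958 = -25284086/729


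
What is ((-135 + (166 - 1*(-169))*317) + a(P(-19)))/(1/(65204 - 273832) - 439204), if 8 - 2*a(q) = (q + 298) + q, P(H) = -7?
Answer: -22098295016/91630252113 ≈ -0.24117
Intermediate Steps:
a(q) = -145 - q (a(q) = 4 - ((q + 298) + q)/2 = 4 - ((298 + q) + q)/2 = 4 - (298 + 2*q)/2 = 4 + (-149 - q) = -145 - q)
((-135 + (166 - 1*(-169))*317) + a(P(-19)))/(1/(65204 - 273832) - 439204) = ((-135 + (166 - 1*(-169))*317) + (-145 - 1*(-7)))/(1/(65204 - 273832) - 439204) = ((-135 + (166 + 169)*317) + (-145 + 7))/(1/(-208628) - 439204) = ((-135 + 335*317) - 138)/(-1/208628 - 439204) = ((-135 + 106195) - 138)/(-91630252113/208628) = (106060 - 138)*(-208628/91630252113) = 105922*(-208628/91630252113) = -22098295016/91630252113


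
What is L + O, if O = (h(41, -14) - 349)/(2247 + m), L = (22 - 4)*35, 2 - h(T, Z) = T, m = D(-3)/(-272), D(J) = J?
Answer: 384942274/611187 ≈ 629.83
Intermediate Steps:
m = 3/272 (m = -3/(-272) = -3*(-1/272) = 3/272 ≈ 0.011029)
h(T, Z) = 2 - T
L = 630 (L = 18*35 = 630)
O = -105536/611187 (O = ((2 - 1*41) - 349)/(2247 + 3/272) = ((2 - 41) - 349)/(611187/272) = (-39 - 349)*(272/611187) = -388*272/611187 = -105536/611187 ≈ -0.17267)
L + O = 630 - 105536/611187 = 384942274/611187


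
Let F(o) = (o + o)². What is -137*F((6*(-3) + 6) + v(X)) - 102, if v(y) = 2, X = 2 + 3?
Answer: -54902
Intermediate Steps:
X = 5
F(o) = 4*o² (F(o) = (2*o)² = 4*o²)
-137*F((6*(-3) + 6) + v(X)) - 102 = -548*((6*(-3) + 6) + 2)² - 102 = -548*((-18 + 6) + 2)² - 102 = -548*(-12 + 2)² - 102 = -548*(-10)² - 102 = -548*100 - 102 = -137*400 - 102 = -54800 - 102 = -54902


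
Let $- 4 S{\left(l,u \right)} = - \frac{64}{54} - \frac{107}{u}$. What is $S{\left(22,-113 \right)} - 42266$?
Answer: $- \frac{515813537}{12204} \approx -42266.0$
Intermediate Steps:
$S{\left(l,u \right)} = \frac{8}{27} + \frac{107}{4 u}$ ($S{\left(l,u \right)} = - \frac{- \frac{64}{54} - \frac{107}{u}}{4} = - \frac{\left(-64\right) \frac{1}{54} - \frac{107}{u}}{4} = - \frac{- \frac{32}{27} - \frac{107}{u}}{4} = \frac{8}{27} + \frac{107}{4 u}$)
$S{\left(22,-113 \right)} - 42266 = \frac{2889 + 32 \left(-113\right)}{108 \left(-113\right)} - 42266 = \frac{1}{108} \left(- \frac{1}{113}\right) \left(2889 - 3616\right) - 42266 = \frac{1}{108} \left(- \frac{1}{113}\right) \left(-727\right) - 42266 = \frac{727}{12204} - 42266 = - \frac{515813537}{12204}$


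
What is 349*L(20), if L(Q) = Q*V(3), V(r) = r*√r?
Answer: 20940*√3 ≈ 36269.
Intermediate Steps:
V(r) = r^(3/2)
L(Q) = 3*Q*√3 (L(Q) = Q*3^(3/2) = Q*(3*√3) = 3*Q*√3)
349*L(20) = 349*(3*20*√3) = 349*(60*√3) = 20940*√3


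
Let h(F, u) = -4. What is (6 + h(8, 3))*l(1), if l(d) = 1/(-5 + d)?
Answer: -½ ≈ -0.50000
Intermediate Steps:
(6 + h(8, 3))*l(1) = (6 - 4)/(-5 + 1) = 2/(-4) = 2*(-¼) = -½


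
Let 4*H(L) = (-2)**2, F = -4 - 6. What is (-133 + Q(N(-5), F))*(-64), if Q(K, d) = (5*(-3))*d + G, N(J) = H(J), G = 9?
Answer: -1664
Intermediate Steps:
F = -10
H(L) = 1 (H(L) = (1/4)*(-2)**2 = (1/4)*4 = 1)
N(J) = 1
Q(K, d) = 9 - 15*d (Q(K, d) = (5*(-3))*d + 9 = -15*d + 9 = 9 - 15*d)
(-133 + Q(N(-5), F))*(-64) = (-133 + (9 - 15*(-10)))*(-64) = (-133 + (9 + 150))*(-64) = (-133 + 159)*(-64) = 26*(-64) = -1664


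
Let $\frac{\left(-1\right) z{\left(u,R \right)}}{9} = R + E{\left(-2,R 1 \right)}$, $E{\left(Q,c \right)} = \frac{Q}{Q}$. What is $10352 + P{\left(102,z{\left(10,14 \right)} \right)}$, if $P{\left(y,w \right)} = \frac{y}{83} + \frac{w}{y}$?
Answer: $\frac{29213077}{2822} \approx 10352.0$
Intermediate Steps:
$E{\left(Q,c \right)} = 1$
$z{\left(u,R \right)} = -9 - 9 R$ ($z{\left(u,R \right)} = - 9 \left(R + 1\right) = - 9 \left(1 + R\right) = -9 - 9 R$)
$P{\left(y,w \right)} = \frac{y}{83} + \frac{w}{y}$ ($P{\left(y,w \right)} = y \frac{1}{83} + \frac{w}{y} = \frac{y}{83} + \frac{w}{y}$)
$10352 + P{\left(102,z{\left(10,14 \right)} \right)} = 10352 + \left(\frac{1}{83} \cdot 102 + \frac{-9 - 126}{102}\right) = 10352 + \left(\frac{102}{83} + \left(-9 - 126\right) \frac{1}{102}\right) = 10352 + \left(\frac{102}{83} - \frac{45}{34}\right) = 10352 - \frac{267}{2822} = \frac{29213077}{2822}$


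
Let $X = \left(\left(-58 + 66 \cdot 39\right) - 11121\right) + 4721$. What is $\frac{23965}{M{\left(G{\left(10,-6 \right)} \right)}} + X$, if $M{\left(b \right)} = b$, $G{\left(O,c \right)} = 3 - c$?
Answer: $- \frac{10991}{9} \approx -1221.2$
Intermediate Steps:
$X = -3884$ ($X = \left(\left(-58 + 2574\right) - 11121\right) + 4721 = \left(2516 - 11121\right) + 4721 = -8605 + 4721 = -3884$)
$\frac{23965}{M{\left(G{\left(10,-6 \right)} \right)}} + X = \frac{23965}{3 - -6} - 3884 = \frac{23965}{3 + 6} - 3884 = \frac{23965}{9} - 3884 = - \frac{10991}{9}$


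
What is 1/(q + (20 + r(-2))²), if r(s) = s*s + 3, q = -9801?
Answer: -1/9072 ≈ -0.00011023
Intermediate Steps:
r(s) = 3 + s² (r(s) = s² + 3 = 3 + s²)
1/(q + (20 + r(-2))²) = 1/(-9801 + (20 + (3 + (-2)²))²) = 1/(-9801 + (20 + (3 + 4))²) = 1/(-9801 + (20 + 7)²) = 1/(-9801 + 27²) = 1/(-9801 + 729) = 1/(-9072) = -1/9072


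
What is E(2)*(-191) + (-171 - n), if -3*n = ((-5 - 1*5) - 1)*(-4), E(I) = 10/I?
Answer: -3334/3 ≈ -1111.3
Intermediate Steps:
n = -44/3 (n = -((-5 - 1*5) - 1)*(-4)/3 = -((-5 - 5) - 1)*(-4)/3 = -(-10 - 1)*(-4)/3 = -(-11)*(-4)/3 = -⅓*44 = -44/3 ≈ -14.667)
E(2)*(-191) + (-171 - n) = (10/2)*(-191) + (-171 - 1*(-44/3)) = (10*(½))*(-191) + (-171 + 44/3) = 5*(-191) - 469/3 = -955 - 469/3 = -3334/3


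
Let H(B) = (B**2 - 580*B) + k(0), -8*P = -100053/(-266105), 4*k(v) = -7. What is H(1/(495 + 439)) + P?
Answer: -1122612754537/464276586760 ≈ -2.4180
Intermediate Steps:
k(v) = -7/4 (k(v) = (1/4)*(-7) = -7/4)
P = -100053/2128840 (P = -(-100053)/(8*(-266105)) = -(-100053)*(-1)/(8*266105) = -1/8*100053/266105 = -100053/2128840 ≈ -0.046999)
H(B) = -7/4 + B**2 - 580*B (H(B) = (B**2 - 580*B) - 7/4 = -7/4 + B**2 - 580*B)
H(1/(495 + 439)) + P = (-7/4 + (1/(495 + 439))**2 - 580/(495 + 439)) - 100053/2128840 = (-7/4 + (1/934)**2 - 580/934) - 100053/2128840 = (-7/4 + (1/934)**2 - 580*1/934) - 100053/2128840 = (-7/4 + 1/872356 - 290/467) - 100053/2128840 = -1034171/436178 - 100053/2128840 = -1122612754537/464276586760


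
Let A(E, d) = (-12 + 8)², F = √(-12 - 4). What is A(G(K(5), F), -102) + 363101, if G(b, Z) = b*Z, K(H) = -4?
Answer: 363117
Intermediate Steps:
F = 4*I (F = √(-16) = 4*I ≈ 4.0*I)
G(b, Z) = Z*b
A(E, d) = 16 (A(E, d) = (-4)² = 16)
A(G(K(5), F), -102) + 363101 = 16 + 363101 = 363117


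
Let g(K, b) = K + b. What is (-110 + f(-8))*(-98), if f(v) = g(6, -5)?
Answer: 10682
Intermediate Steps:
f(v) = 1 (f(v) = 6 - 5 = 1)
(-110 + f(-8))*(-98) = (-110 + 1)*(-98) = -109*(-98) = 10682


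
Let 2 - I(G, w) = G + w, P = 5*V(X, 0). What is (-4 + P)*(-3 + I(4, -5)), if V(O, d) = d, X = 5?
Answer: 0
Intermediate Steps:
P = 0 (P = 5*0 = 0)
I(G, w) = 2 - G - w (I(G, w) = 2 - (G + w) = 2 + (-G - w) = 2 - G - w)
(-4 + P)*(-3 + I(4, -5)) = (-4 + 0)*(-3 + (2 - 1*4 - 1*(-5))) = -4*(-3 + (2 - 4 + 5)) = -4*(-3 + 3) = -4*0 = 0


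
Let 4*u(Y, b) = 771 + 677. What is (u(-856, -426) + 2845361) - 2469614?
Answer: 376109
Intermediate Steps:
u(Y, b) = 362 (u(Y, b) = (771 + 677)/4 = (1/4)*1448 = 362)
(u(-856, -426) + 2845361) - 2469614 = (362 + 2845361) - 2469614 = 2845723 - 2469614 = 376109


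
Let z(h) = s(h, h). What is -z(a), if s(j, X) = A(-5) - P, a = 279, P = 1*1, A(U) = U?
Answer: 6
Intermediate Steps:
P = 1
s(j, X) = -6 (s(j, X) = -5 - 1*1 = -5 - 1 = -6)
z(h) = -6
-z(a) = -1*(-6) = 6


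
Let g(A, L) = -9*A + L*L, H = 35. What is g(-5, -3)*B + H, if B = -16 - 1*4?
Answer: -1045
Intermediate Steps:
g(A, L) = L² - 9*A (g(A, L) = -9*A + L² = L² - 9*A)
B = -20 (B = -16 - 4 = -20)
g(-5, -3)*B + H = ((-3)² - 9*(-5))*(-20) + 35 = (9 + 45)*(-20) + 35 = 54*(-20) + 35 = -1080 + 35 = -1045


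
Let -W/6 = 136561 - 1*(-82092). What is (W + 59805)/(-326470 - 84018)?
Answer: 1252113/410488 ≈ 3.0503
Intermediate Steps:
W = -1311918 (W = -6*(136561 - 1*(-82092)) = -6*(136561 + 82092) = -6*218653 = -1311918)
(W + 59805)/(-326470 - 84018) = (-1311918 + 59805)/(-326470 - 84018) = -1252113/(-410488) = -1252113*(-1/410488) = 1252113/410488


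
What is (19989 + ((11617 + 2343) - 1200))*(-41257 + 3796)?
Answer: -1226810289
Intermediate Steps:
(19989 + ((11617 + 2343) - 1200))*(-41257 + 3796) = (19989 + (13960 - 1200))*(-37461) = (19989 + 12760)*(-37461) = 32749*(-37461) = -1226810289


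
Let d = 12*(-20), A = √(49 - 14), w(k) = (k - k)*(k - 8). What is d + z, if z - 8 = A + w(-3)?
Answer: -232 + √35 ≈ -226.08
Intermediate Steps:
w(k) = 0 (w(k) = 0*(-8 + k) = 0)
A = √35 ≈ 5.9161
d = -240
z = 8 + √35 (z = 8 + (√35 + 0) = 8 + √35 ≈ 13.916)
d + z = -240 + (8 + √35) = -232 + √35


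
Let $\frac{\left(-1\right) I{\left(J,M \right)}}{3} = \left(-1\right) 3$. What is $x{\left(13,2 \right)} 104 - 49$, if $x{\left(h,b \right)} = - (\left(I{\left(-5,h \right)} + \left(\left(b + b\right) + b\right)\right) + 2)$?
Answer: $-1817$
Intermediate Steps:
$I{\left(J,M \right)} = 9$ ($I{\left(J,M \right)} = - 3 \left(\left(-1\right) 3\right) = \left(-3\right) \left(-3\right) = 9$)
$x{\left(h,b \right)} = -11 - 3 b$ ($x{\left(h,b \right)} = - (\left(9 + \left(\left(b + b\right) + b\right)\right) + 2) = - (\left(9 + \left(2 b + b\right)\right) + 2) = - (\left(9 + 3 b\right) + 2) = - (11 + 3 b) = -11 - 3 b$)
$x{\left(13,2 \right)} 104 - 49 = \left(-11 - 6\right) 104 - 49 = \left(-17\right) 104 - 49 = -1768 - 49 = -1817$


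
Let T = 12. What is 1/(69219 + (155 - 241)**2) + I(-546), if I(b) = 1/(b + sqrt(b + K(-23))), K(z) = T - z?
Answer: (sqrt(511) - 76069*I)/(76615*(sqrt(511) + 546*I)) ≈ -0.0018153 - 7.5697e-5*I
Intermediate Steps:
K(z) = 12 - z
I(b) = 1/(b + sqrt(35 + b)) (I(b) = 1/(b + sqrt(b + (12 - 1*(-23)))) = 1/(b + sqrt(b + (12 + 23))) = 1/(b + sqrt(b + 35)) = 1/(b + sqrt(35 + b)))
1/(69219 + (155 - 241)**2) + I(-546) = 1/(69219 + (155 - 241)**2) + 1/(-546 + sqrt(35 - 546)) = 1/(69219 + (-86)**2) + 1/(-546 + sqrt(-511)) = 1/(69219 + 7396) + 1/(-546 + I*sqrt(511)) = 1/76615 + 1/(-546 + I*sqrt(511))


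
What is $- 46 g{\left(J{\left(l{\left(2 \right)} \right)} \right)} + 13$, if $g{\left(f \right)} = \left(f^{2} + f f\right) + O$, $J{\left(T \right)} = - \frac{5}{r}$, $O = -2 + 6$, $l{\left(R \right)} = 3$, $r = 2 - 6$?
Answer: $- \frac{1259}{4} \approx -314.75$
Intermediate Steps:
$r = -4$ ($r = 2 - 6 = -4$)
$O = 4$
$J{\left(T \right)} = \frac{5}{4}$ ($J{\left(T \right)} = - \frac{5}{-4} = \left(-5\right) \left(- \frac{1}{4}\right) = \frac{5}{4}$)
$g{\left(f \right)} = 4 + 2 f^{2}$ ($g{\left(f \right)} = \left(f^{2} + f f\right) + 4 = \left(f^{2} + f^{2}\right) + 4 = 2 f^{2} + 4 = 4 + 2 f^{2}$)
$- 46 g{\left(J{\left(l{\left(2 \right)} \right)} \right)} + 13 = - 46 \left(4 + 2 \left(\frac{5}{4}\right)^{2}\right) + 13 = - 46 \left(4 + 2 \cdot \frac{25}{16}\right) + 13 = - 46 \left(4 + \frac{25}{8}\right) + 13 = \left(-46\right) \frac{57}{8} + 13 = - \frac{1311}{4} + 13 = - \frac{1259}{4}$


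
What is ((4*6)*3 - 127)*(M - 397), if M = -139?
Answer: 29480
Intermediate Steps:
((4*6)*3 - 127)*(M - 397) = ((4*6)*3 - 127)*(-139 - 397) = (24*3 - 127)*(-536) = (72 - 127)*(-536) = -55*(-536) = 29480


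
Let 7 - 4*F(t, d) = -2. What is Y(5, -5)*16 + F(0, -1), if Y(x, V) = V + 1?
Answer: -247/4 ≈ -61.750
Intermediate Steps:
Y(x, V) = 1 + V
F(t, d) = 9/4 (F(t, d) = 7/4 - ¼*(-2) = 7/4 + ½ = 9/4)
Y(5, -5)*16 + F(0, -1) = (1 - 5)*16 + 9/4 = -4*16 + 9/4 = -64 + 9/4 = -247/4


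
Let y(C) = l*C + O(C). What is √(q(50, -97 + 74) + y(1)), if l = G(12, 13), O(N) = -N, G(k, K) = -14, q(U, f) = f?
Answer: I*√38 ≈ 6.1644*I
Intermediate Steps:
l = -14
y(C) = -15*C (y(C) = -14*C - C = -15*C)
√(q(50, -97 + 74) + y(1)) = √((-97 + 74) - 15*1) = √(-23 - 15) = √(-38) = I*√38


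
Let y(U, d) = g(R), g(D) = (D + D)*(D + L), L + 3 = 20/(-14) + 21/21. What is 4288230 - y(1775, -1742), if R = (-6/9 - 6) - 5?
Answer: 38590900/9 ≈ 4.2879e+6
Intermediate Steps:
R = -35/3 (R = (-6*1/9 - 6) - 5 = (-2/3 - 6) - 5 = -20/3 - 5 = -35/3 ≈ -11.667)
L = -24/7 (L = -3 + (20/(-14) + 21/21) = -3 + (20*(-1/14) + 21*(1/21)) = -3 + (-10/7 + 1) = -3 - 3/7 = -24/7 ≈ -3.4286)
g(D) = 2*D*(-24/7 + D) (g(D) = (D + D)*(D - 24/7) = (2*D)*(-24/7 + D) = 2*D*(-24/7 + D))
y(U, d) = 3170/9 (y(U, d) = (2/7)*(-35/3)*(-24 + 7*(-35/3)) = (2/7)*(-35/3)*(-24 - 245/3) = (2/7)*(-35/3)*(-317/3) = 3170/9)
4288230 - y(1775, -1742) = 4288230 - 1*3170/9 = 4288230 - 3170/9 = 38590900/9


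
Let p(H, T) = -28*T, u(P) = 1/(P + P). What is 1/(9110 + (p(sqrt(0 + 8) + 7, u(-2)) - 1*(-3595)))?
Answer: 1/12712 ≈ 7.8666e-5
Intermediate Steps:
u(P) = 1/(2*P)
1/(9110 + (p(sqrt(0 + 8) + 7, u(-2)) - 1*(-3595))) = 1/(9110 + (-14/(-2) - 1*(-3595))) = 1/(9110 + (-14*(-1)/2 + 3595)) = 1/(9110 + (-28*(-1/4) + 3595)) = 1/(9110 + (7 + 3595)) = 1/(9110 + 3602) = 1/12712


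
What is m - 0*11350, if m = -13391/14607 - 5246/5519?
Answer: -150533251/80616033 ≈ -1.8673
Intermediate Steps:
m = -150533251/80616033 (m = -13391*1/14607 - 5246*1/5519 = -13391/14607 - 5246/5519 = -150533251/80616033 ≈ -1.8673)
m - 0*11350 = -150533251/80616033 - 0*11350 = -150533251/80616033 - 1*0 = -150533251/80616033 + 0 = -150533251/80616033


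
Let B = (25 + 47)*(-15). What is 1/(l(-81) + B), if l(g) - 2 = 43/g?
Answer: -81/87361 ≈ -0.00092719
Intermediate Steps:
l(g) = 2 + 43/g
B = -1080 (B = 72*(-15) = -1080)
1/(l(-81) + B) = 1/((2 + 43/(-81)) - 1080) = 1/((2 + 43*(-1/81)) - 1080) = 1/((2 - 43/81) - 1080) = 1/(119/81 - 1080) = 1/(-87361/81) = -81/87361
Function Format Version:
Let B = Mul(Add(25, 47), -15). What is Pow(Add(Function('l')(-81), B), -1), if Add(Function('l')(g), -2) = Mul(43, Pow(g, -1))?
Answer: Rational(-81, 87361) ≈ -0.00092719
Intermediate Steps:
Function('l')(g) = Add(2, Mul(43, Pow(g, -1)))
B = -1080 (B = Mul(72, -15) = -1080)
Pow(Add(Function('l')(-81), B), -1) = Pow(Add(Add(2, Mul(43, Pow(-81, -1))), -1080), -1) = Pow(Add(Add(2, Mul(43, Rational(-1, 81))), -1080), -1) = Pow(Add(Add(2, Rational(-43, 81)), -1080), -1) = Pow(Add(Rational(119, 81), -1080), -1) = Pow(Rational(-87361, 81), -1) = Rational(-81, 87361)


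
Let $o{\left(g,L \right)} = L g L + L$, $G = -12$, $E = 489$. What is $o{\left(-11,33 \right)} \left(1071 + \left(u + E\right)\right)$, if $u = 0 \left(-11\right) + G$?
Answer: $-18492408$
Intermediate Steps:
$o{\left(g,L \right)} = L + g L^{2}$ ($o{\left(g,L \right)} = g L^{2} + L = L + g L^{2}$)
$u = -12$ ($u = 0 \left(-11\right) - 12 = 0 - 12 = -12$)
$o{\left(-11,33 \right)} \left(1071 + \left(u + E\right)\right) = 33 \left(1 + 33 \left(-11\right)\right) \left(1071 + \left(-12 + 489\right)\right) = 33 \left(1 - 363\right) \left(1071 + 477\right) = 33 \left(-362\right) 1548 = \left(-11946\right) 1548 = -18492408$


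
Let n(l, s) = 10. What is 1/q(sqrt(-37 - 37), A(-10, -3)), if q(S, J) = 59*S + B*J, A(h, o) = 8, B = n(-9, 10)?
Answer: 40/131997 - 59*I*sqrt(74)/263994 ≈ 0.00030304 - 0.0019225*I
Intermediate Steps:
B = 10
q(S, J) = 10*J + 59*S (q(S, J) = 59*S + 10*J = 10*J + 59*S)
1/q(sqrt(-37 - 37), A(-10, -3)) = 1/(10*8 + 59*sqrt(-37 - 37)) = 1/(80 + 59*sqrt(-74)) = 1/(80 + 59*(I*sqrt(74))) = 1/(80 + 59*I*sqrt(74))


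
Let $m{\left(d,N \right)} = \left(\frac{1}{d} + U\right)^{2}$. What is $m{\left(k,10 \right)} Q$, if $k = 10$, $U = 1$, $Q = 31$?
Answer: $\frac{3751}{100} \approx 37.51$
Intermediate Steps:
$m{\left(d,N \right)} = \left(1 + \frac{1}{d}\right)^{2}$ ($m{\left(d,N \right)} = \left(\frac{1}{d} + 1\right)^{2} = \left(1 + \frac{1}{d}\right)^{2}$)
$m{\left(k,10 \right)} Q = \frac{\left(1 + 10\right)^{2}}{100} \cdot 31 = \frac{11^{2}}{100} \cdot 31 = \frac{1}{100} \cdot 121 \cdot 31 = \frac{121}{100} \cdot 31 = \frac{3751}{100}$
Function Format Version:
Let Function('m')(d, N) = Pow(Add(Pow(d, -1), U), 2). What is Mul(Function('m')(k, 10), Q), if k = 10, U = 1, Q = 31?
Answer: Rational(3751, 100) ≈ 37.510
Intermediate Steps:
Function('m')(d, N) = Pow(Add(1, Pow(d, -1)), 2) (Function('m')(d, N) = Pow(Add(Pow(d, -1), 1), 2) = Pow(Add(1, Pow(d, -1)), 2))
Mul(Function('m')(k, 10), Q) = Mul(Mul(Pow(10, -2), Pow(Add(1, 10), 2)), 31) = Mul(Mul(Rational(1, 100), Pow(11, 2)), 31) = Mul(Mul(Rational(1, 100), 121), 31) = Mul(Rational(121, 100), 31) = Rational(3751, 100)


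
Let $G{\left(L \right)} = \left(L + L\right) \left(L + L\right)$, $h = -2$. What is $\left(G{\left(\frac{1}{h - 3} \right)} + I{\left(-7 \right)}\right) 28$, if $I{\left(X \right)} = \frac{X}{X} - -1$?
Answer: $\frac{1512}{25} \approx 60.48$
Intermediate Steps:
$I{\left(X \right)} = 2$ ($I{\left(X \right)} = 1 + 1 = 2$)
$G{\left(L \right)} = 4 L^{2}$ ($G{\left(L \right)} = 2 L 2 L = 4 L^{2}$)
$\left(G{\left(\frac{1}{h - 3} \right)} + I{\left(-7 \right)}\right) 28 = \left(4 \left(\frac{1}{-2 - 3}\right)^{2} + 2\right) 28 = \left(4 \left(\frac{1}{-5}\right)^{2} + 2\right) 28 = \left(4 \left(- \frac{1}{5}\right)^{2} + 2\right) 28 = \left(4 \cdot \frac{1}{25} + 2\right) 28 = \left(\frac{4}{25} + 2\right) 28 = \frac{54}{25} \cdot 28 = \frac{1512}{25}$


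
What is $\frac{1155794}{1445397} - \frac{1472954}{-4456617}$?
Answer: $\frac{2426644827212}{2147193613983} \approx 1.1301$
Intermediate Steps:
$\frac{1155794}{1445397} - \frac{1472954}{-4456617} = 1155794 \cdot \frac{1}{1445397} - - \frac{1472954}{4456617} = \frac{1155794}{1445397} + \frac{1472954}{4456617} = \frac{2426644827212}{2147193613983}$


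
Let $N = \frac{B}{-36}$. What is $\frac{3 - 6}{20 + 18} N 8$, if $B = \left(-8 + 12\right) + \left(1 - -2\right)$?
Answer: $\frac{7}{57} \approx 0.12281$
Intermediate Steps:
$B = 7$ ($B = 4 + \left(1 + 2\right) = 4 + 3 = 7$)
$N = - \frac{7}{36}$ ($N = \frac{7}{-36} = 7 \left(- \frac{1}{36}\right) = - \frac{7}{36} \approx -0.19444$)
$\frac{3 - 6}{20 + 18} N 8 = \frac{3 - 6}{20 + 18} \left(- \frac{7}{36}\right) 8 = - \frac{3}{38} \left(- \frac{7}{36}\right) 8 = \left(-3\right) \frac{1}{38} \left(- \frac{7}{36}\right) 8 = \left(- \frac{3}{38}\right) \left(- \frac{7}{36}\right) 8 = \frac{7}{456} \cdot 8 = \frac{7}{57}$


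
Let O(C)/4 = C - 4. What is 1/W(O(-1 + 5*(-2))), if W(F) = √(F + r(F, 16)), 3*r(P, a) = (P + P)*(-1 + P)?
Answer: √595/1190 ≈ 0.020498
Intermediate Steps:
r(P, a) = 2*P*(-1 + P)/3 (r(P, a) = ((P + P)*(-1 + P))/3 = ((2*P)*(-1 + P))/3 = (2*P*(-1 + P))/3 = 2*P*(-1 + P)/3)
O(C) = -16 + 4*C (O(C) = 4*(C - 4) = 4*(-4 + C) = -16 + 4*C)
W(F) = √(F + 2*F*(-1 + F)/3)
1/W(O(-1 + 5*(-2))) = 1/(√3*√((-16 + 4*(-1 + 5*(-2)))*(1 + 2*(-16 + 4*(-1 + 5*(-2)))))/3) = 1/(√3*√((-16 + 4*(-1 - 10))*(1 + 2*(-16 + 4*(-1 - 10))))/3) = 1/(√3*√((-16 + 4*(-11))*(1 + 2*(-16 + 4*(-11))))/3) = 1/(√3*√((-16 - 44)*(1 + 2*(-16 - 44)))/3) = 1/(√3*√(-60*(1 + 2*(-60)))/3) = 1/(√3*√(-60*(1 - 120))/3) = 1/(√3*√(-60*(-119))/3) = 1/(√3*√7140/3) = 1/(√3*(2*√1785)/3) = 1/(2*√595) = √595/1190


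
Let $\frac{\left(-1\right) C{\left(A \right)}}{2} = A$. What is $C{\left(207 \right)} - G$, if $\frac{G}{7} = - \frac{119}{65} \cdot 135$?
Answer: $\frac{17109}{13} \approx 1316.1$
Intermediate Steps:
$C{\left(A \right)} = - 2 A$
$G = - \frac{22491}{13}$ ($G = 7 - \frac{119}{65} \cdot 135 = 7 \left(-119\right) \frac{1}{65} \cdot 135 = 7 \left(\left(- \frac{119}{65}\right) 135\right) = 7 \left(- \frac{3213}{13}\right) = - \frac{22491}{13} \approx -1730.1$)
$C{\left(207 \right)} - G = \left(-2\right) 207 - - \frac{22491}{13} = -414 + \frac{22491}{13} = \frac{17109}{13}$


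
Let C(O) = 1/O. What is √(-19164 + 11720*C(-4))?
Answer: I*√22094 ≈ 148.64*I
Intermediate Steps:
√(-19164 + 11720*C(-4)) = √(-19164 + 11720/(-4)) = √(-19164 + 11720*(-¼)) = √(-19164 - 2930) = √(-22094) = I*√22094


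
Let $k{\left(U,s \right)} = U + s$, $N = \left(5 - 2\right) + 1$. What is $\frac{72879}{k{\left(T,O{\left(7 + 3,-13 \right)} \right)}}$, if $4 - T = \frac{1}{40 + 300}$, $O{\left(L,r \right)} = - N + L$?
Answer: $\frac{8259620}{1133} \approx 7290.0$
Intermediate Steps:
$N = 4$ ($N = 3 + 1 = 4$)
$O{\left(L,r \right)} = -4 + L$ ($O{\left(L,r \right)} = \left(-1\right) 4 + L = -4 + L$)
$T = \frac{1359}{340}$ ($T = 4 - \frac{1}{40 + 300} = 4 - \frac{1}{340} = \frac{1359}{340} \approx 3.9971$)
$\frac{72879}{k{\left(T,O{\left(7 + 3,-13 \right)} \right)}} = \frac{72879}{\frac{1359}{340} + \left(-4 + \left(7 + 3\right)\right)} = \frac{72879}{\frac{1359}{340} + \left(-4 + 10\right)} = \frac{72879}{\frac{1359}{340} + 6} = \frac{72879}{\frac{3399}{340}} = 72879 \cdot \frac{340}{3399} = \frac{8259620}{1133}$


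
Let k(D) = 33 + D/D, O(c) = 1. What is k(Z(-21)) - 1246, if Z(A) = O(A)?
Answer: -1212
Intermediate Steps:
Z(A) = 1
k(D) = 34 (k(D) = 33 + 1 = 34)
k(Z(-21)) - 1246 = 34 - 1246 = -1212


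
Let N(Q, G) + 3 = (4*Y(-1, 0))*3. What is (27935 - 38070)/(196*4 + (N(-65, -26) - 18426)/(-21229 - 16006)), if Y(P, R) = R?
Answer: -377376725/29210669 ≈ -12.919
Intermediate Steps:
N(Q, G) = -3 (N(Q, G) = -3 + (4*0)*3 = -3 + 0*3 = -3 + 0 = -3)
(27935 - 38070)/(196*4 + (N(-65, -26) - 18426)/(-21229 - 16006)) = (27935 - 38070)/(196*4 + (-3 - 18426)/(-21229 - 16006)) = -10135/(784 - 18429/(-37235)) = -10135/(784 - 18429*(-1/37235)) = -10135/(784 + 18429/37235) = -10135/29210669/37235 = -10135*37235/29210669 = -377376725/29210669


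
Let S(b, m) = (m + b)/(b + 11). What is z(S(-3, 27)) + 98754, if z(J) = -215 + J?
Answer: 98542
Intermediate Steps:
S(b, m) = (b + m)/(11 + b)
z(S(-3, 27)) + 98754 = (-215 + (-3 + 27)/(11 - 3)) + 98754 = (-215 + 24/8) + 98754 = (-215 + (⅛)*24) + 98754 = (-215 + 3) + 98754 = -212 + 98754 = 98542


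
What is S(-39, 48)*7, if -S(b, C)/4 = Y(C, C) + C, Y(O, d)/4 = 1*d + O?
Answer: -12096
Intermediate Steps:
Y(O, d) = 4*O + 4*d (Y(O, d) = 4*(1*d + O) = 4*(d + O) = 4*(O + d) = 4*O + 4*d)
S(b, C) = -36*C (S(b, C) = -4*((4*C + 4*C) + C) = -4*(8*C + C) = -36*C)
S(-39, 48)*7 = -36*48*7 = -1728*7 = -12096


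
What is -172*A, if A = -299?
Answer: 51428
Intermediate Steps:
-172*A = -172*(-299) = 51428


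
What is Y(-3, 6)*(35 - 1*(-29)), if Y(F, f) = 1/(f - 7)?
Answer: -64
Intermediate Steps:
Y(F, f) = 1/(-7 + f)
Y(-3, 6)*(35 - 1*(-29)) = (35 - 1*(-29))/(-7 + 6) = (35 + 29)/(-1) = -1*64 = -64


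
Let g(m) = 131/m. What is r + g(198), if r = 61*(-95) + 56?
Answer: -1136191/198 ≈ -5738.3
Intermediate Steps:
r = -5739 (r = -5795 + 56 = -5739)
r + g(198) = -5739 + 131/198 = -1136191/198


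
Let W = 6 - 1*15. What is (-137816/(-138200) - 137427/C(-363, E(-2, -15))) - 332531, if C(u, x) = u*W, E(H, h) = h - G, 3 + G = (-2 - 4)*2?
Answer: -6256503714497/18812475 ≈ -3.3257e+5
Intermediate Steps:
G = -15 (G = -3 + (-2 - 4)*2 = -3 - 6*2 = -3 - 12 = -15)
W = -9 (W = 6 - 15 = -9)
E(H, h) = 15 + h (E(H, h) = h - 1*(-15) = h + 15 = 15 + h)
C(u, x) = -9*u (C(u, x) = u*(-9) = -9*u)
(-137816/(-138200) - 137427/C(-363, E(-2, -15))) - 332531 = (-137816/(-138200) - 137427/((-9*(-363)))) - 332531 = (-137816*(-1/138200) - 137427/3267) - 332531 = (17227/17275 - 137427*1/3267) - 332531 = (17227/17275 - 45809/1089) - 332531 = -772590272/18812475 - 332531 = -6256503714497/18812475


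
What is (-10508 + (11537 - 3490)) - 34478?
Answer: -36939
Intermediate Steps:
(-10508 + (11537 - 3490)) - 34478 = (-10508 + 8047) - 34478 = -2461 - 34478 = -36939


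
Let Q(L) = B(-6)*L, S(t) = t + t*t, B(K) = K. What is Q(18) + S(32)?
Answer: 948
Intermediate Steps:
S(t) = t + t**2
Q(L) = -6*L
Q(18) + S(32) = -6*18 + 32*(1 + 32) = -108 + 32*33 = -108 + 1056 = 948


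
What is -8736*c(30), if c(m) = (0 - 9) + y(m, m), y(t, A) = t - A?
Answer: 78624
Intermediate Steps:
c(m) = -9 (c(m) = (0 - 9) + (m - m) = -9 + 0 = -9)
-8736*c(30) = -8736*(-9) = 78624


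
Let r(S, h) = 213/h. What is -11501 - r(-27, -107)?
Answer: -1230394/107 ≈ -11499.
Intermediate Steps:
-11501 - r(-27, -107) = -11501 - 213/(-107) = -11501 - 213*(-1)/107 = -11501 - 1*(-213/107) = -11501 + 213/107 = -1230394/107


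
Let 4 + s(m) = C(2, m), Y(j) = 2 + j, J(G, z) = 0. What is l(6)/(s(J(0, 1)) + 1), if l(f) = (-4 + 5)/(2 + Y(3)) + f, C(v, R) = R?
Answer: -43/21 ≈ -2.0476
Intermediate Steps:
s(m) = -4 + m
l(f) = 1/7 + f (l(f) = (-4 + 5)/(2 + (2 + 3)) + f = 1/(2 + 5) + f = 1/7 + f)
l(6)/(s(J(0, 1)) + 1) = (1/7 + 6)/((-4 + 0) + 1) = 43/(7*(-4 + 1)) = (43/7)/(-3) = (43/7)*(-1/3) = -43/21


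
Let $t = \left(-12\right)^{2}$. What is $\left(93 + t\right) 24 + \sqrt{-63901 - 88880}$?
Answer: $5688 + i \sqrt{152781} \approx 5688.0 + 390.87 i$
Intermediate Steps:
$t = 144$
$\left(93 + t\right) 24 + \sqrt{-63901 - 88880} = \left(93 + 144\right) 24 + \sqrt{-63901 - 88880} = 237 \cdot 24 + \sqrt{-152781} = 5688 + i \sqrt{152781}$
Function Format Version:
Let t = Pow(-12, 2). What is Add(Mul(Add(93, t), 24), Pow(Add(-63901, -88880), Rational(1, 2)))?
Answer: Add(5688, Mul(I, Pow(152781, Rational(1, 2)))) ≈ Add(5688.0, Mul(390.87, I))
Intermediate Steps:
t = 144
Add(Mul(Add(93, t), 24), Pow(Add(-63901, -88880), Rational(1, 2))) = Add(Mul(Add(93, 144), 24), Pow(Add(-63901, -88880), Rational(1, 2))) = Add(Mul(237, 24), Pow(-152781, Rational(1, 2))) = Add(5688, Mul(I, Pow(152781, Rational(1, 2))))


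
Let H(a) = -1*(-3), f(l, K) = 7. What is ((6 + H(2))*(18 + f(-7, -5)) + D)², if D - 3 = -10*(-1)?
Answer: 56644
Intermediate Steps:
H(a) = 3
D = 13 (D = 3 - 10*(-1) = 3 + 10 = 13)
((6 + H(2))*(18 + f(-7, -5)) + D)² = ((6 + 3)*(18 + 7) + 13)² = (9*25 + 13)² = (225 + 13)² = 238² = 56644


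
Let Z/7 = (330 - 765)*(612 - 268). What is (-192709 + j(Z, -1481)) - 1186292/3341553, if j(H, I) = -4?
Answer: -643961889581/3341553 ≈ -1.9271e+5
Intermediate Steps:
Z = -1047480 (Z = 7*((330 - 765)*(612 - 268)) = 7*(-435*344) = 7*(-149640) = -1047480)
(-192709 + j(Z, -1481)) - 1186292/3341553 = (-192709 - 4) - 1186292/3341553 = -192713 - 1186292*1/3341553 = -192713 - 1186292/3341553 = -643961889581/3341553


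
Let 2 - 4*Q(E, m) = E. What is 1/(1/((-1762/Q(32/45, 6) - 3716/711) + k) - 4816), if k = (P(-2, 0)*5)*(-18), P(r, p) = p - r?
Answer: -116569564/561399040843 ≈ -0.00020764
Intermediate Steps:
Q(E, m) = 1/2 - E/4
k = -180 (k = ((0 - 1*(-2))*5)*(-18) = ((0 + 2)*5)*(-18) = (2*5)*(-18) = 10*(-18) = -180)
1/(1/((-1762/Q(32/45, 6) - 3716/711) + k) - 4816) = 1/(1/((-1762/(1/2 - 8/45) - 3716/711) - 180) - 4816) = 1/(1/((-1762/29/90 - 3716/711) - 180) - 4816) = 1/(1/((-1762*90/29 - 3716/711) - 180) - 4816) = 1/(1/((-158580/29 - 3716/711) - 180) - 4816) = 1/(1/(-112858144/20619 - 180) - 4816) = 1/(1/(-116569564/20619) - 4816) = 1/(-20619/116569564 - 4816) = 1/(-561399040843/116569564) = -116569564/561399040843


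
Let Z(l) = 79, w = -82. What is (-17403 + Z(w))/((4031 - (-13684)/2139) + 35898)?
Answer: -37056036/85421815 ≈ -0.43380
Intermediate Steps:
(-17403 + Z(w))/((4031 - (-13684)/2139) + 35898) = (-17403 + 79)/((4031 - (-13684)/2139) + 35898) = -17324/((4031 - (-13684)/2139) + 35898) = -17324/((4031 - 1*(-13684/2139)) + 35898) = -17324/((4031 + 13684/2139) + 35898) = -17324/(8635993/2139 + 35898) = -17324/85421815/2139 = -17324*2139/85421815 = -37056036/85421815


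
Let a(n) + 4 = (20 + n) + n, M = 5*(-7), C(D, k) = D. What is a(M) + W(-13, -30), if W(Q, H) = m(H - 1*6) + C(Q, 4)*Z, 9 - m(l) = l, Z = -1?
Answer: 4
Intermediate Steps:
m(l) = 9 - l
M = -35
W(Q, H) = 15 - H - Q (W(Q, H) = (9 - (H - 1*6)) + Q*(-1) = (9 - (H - 6)) - Q = (9 - (-6 + H)) - Q = (9 + (6 - H)) - Q = (15 - H) - Q = 15 - H - Q)
a(n) = 16 + 2*n (a(n) = -4 + ((20 + n) + n) = -4 + (20 + 2*n) = 16 + 2*n)
a(M) + W(-13, -30) = (16 + 2*(-35)) + (15 - 1*(-30) - 1*(-13)) = (16 - 70) + (15 + 30 + 13) = -54 + 58 = 4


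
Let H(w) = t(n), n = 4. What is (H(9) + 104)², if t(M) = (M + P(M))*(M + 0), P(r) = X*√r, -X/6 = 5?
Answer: 14400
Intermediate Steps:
X = -30 (X = -6*5 = -30)
P(r) = -30*√r
t(M) = M*(M - 30*√M) (t(M) = (M - 30*√M)*(M + 0) = (M - 30*√M)*M = M*(M - 30*√M))
H(w) = -224 (H(w) = 4² - 30*4^(3/2) = 16 - 30*8 = 16 - 240 = -224)
(H(9) + 104)² = (-224 + 104)² = (-120)² = 14400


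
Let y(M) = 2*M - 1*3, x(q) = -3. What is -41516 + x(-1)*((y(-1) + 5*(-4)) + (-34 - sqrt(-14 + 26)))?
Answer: -41339 + 6*sqrt(3) ≈ -41329.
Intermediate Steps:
y(M) = -3 + 2*M (y(M) = 2*M - 3 = -3 + 2*M)
-41516 + x(-1)*((y(-1) + 5*(-4)) + (-34 - sqrt(-14 + 26))) = -41516 - 3*(((-3 + 2*(-1)) + 5*(-4)) + (-34 - sqrt(-14 + 26))) = -41516 - 3*(((-3 - 2) - 20) + (-34 - sqrt(12))) = -41516 - 3*((-5 - 20) + (-34 - 2*sqrt(3))) = -41516 - 3*(-25 + (-34 - 2*sqrt(3))) = -41516 - 3*(-59 - 2*sqrt(3)) = -41516 + (177 + 6*sqrt(3)) = -41339 + 6*sqrt(3)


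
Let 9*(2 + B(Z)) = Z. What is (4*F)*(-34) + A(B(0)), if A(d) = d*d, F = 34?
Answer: -4620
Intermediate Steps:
B(Z) = -2 + Z/9
A(d) = d²
(4*F)*(-34) + A(B(0)) = (4*34)*(-34) + (-2 + (⅑)*0)² = 136*(-34) + (-2 + 0)² = -4624 + (-2)² = -4624 + 4 = -4620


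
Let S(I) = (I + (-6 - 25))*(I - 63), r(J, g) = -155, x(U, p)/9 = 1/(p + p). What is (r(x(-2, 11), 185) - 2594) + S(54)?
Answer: -2956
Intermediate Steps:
x(U, p) = 9/(2*p) (x(U, p) = 9/(p + p) = 9/((2*p)) = 9*(1/(2*p)) = 9/(2*p))
S(I) = (-63 + I)*(-31 + I) (S(I) = (I - 31)*(-63 + I) = (-31 + I)*(-63 + I) = (-63 + I)*(-31 + I))
(r(x(-2, 11), 185) - 2594) + S(54) = (-155 - 2594) + (1953 + 54² - 94*54) = -2749 + (1953 + 2916 - 5076) = -2749 - 207 = -2956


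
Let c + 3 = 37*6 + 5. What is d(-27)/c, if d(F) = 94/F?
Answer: -47/3024 ≈ -0.015542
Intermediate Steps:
c = 224 (c = -3 + (37*6 + 5) = -3 + (222 + 5) = -3 + 227 = 224)
d(-27)/c = (94/(-27))/224 = (94*(-1/27))*(1/224) = -94/27*1/224 = -47/3024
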